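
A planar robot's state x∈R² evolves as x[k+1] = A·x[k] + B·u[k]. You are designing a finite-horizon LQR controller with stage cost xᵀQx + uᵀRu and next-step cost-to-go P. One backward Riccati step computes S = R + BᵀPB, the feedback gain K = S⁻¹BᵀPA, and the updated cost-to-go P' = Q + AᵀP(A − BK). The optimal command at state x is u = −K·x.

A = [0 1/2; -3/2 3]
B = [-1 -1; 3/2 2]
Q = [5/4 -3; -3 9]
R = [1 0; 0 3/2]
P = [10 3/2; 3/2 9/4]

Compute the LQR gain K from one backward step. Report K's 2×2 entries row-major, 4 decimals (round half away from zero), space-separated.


0.3098 -1.0697 -0.5560 1.2277

BᵀP = [-7.7500 1.8750; -7.0000 3.0000]
S = R + BᵀPB = [1 0; 0 3/2] + [10.5625 11.5000; 11.5000 13.0000] = [11.5625 11.5000; 11.5000 14.5000]
BᵀPA = [-2.8125 1.7500; -4.5000 5.5000]
K = S⁻¹·BᵀPA = [0.3098 -1.0697; -0.5560 1.2277]
A−BK = [-0.2462 0.6580; -0.8526 2.1492]
AᵀP(A−BK) = [3.4316 -8.7339; -8.7339 22.3696]
P' = Q + AᵀP(A−BK) = [4.6816 -11.7339; -11.7339 31.3696]
tr(P') = 36.0512


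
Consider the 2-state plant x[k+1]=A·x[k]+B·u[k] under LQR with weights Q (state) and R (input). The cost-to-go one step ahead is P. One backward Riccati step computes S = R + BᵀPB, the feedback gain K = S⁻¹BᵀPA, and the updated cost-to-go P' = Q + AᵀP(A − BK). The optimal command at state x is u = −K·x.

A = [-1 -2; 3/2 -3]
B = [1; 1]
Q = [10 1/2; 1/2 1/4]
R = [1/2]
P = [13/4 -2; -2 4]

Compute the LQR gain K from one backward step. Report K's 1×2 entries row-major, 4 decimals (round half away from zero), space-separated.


BᵀP = [1.2500 2.0000]
S = R + BᵀPB = [1/2] + [3.2500] = [3.7500]
BᵀPA = [1.7500 -8.5000]
K = S⁻¹·BᵀPA = [0.4667 -2.2667]
A−BK = [-1.4667 0.2667; 1.0333 -0.7333]
AᵀP(A−BK) = [17.4333 -7.5333; -7.5333 5.7333]
P' = Q + AᵀP(A−BK) = [27.4333 -7.0333; -7.0333 5.9833]
tr(P') = 33.4167

0.4667 -2.2667


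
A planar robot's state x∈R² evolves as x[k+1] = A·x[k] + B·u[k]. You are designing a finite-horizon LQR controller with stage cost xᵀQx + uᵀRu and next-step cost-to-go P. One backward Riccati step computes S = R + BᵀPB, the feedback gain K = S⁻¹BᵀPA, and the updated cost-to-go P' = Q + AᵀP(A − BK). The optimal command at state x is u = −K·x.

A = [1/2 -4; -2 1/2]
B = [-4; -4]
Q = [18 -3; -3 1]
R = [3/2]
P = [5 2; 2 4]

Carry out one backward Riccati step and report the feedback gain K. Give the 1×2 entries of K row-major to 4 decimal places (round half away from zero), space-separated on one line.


0.1623 0.4773

BᵀP = [-28.0000 -24.0000]
S = R + BᵀPB = [3/2] + [208.0000] = [209.5000]
BᵀPA = [34.0000 100.0000]
K = S⁻¹·BᵀPA = [0.1623 0.4773]
A−BK = [1.1492 -2.0907; -1.3508 2.4093]
AᵀP(A−BK) = [7.7321 -13.7291; -13.7291 25.2673]
P' = Q + AᵀP(A−BK) = [25.7321 -16.7291; -16.7291 26.2673]
tr(P') = 51.9994


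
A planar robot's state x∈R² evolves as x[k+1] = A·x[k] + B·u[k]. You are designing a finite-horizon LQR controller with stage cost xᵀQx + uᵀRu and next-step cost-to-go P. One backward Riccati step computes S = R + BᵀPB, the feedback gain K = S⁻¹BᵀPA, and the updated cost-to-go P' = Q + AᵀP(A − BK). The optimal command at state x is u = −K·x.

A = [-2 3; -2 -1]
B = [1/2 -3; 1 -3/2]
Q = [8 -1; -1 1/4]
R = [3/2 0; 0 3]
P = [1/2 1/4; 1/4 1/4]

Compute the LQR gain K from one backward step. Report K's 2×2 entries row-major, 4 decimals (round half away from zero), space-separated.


BᵀP = [0.5000 0.3750; -1.8750 -1.1250]
S = R + BᵀPB = [3/2 0; 0 3] + [0.6250 -2.0625; -2.0625 7.3125] = [2.1250 -2.0625; -2.0625 10.3125]
BᵀPA = [-1.7500 1.1250; 6.0000 -4.5000]
K = S⁻¹·BᵀPA = [-0.3212 0.1314; 0.5176 -0.4101]
A−BK = [-0.2867 1.7040; -0.9025 -1.7465]
AᵀP(A−BK) = [1.3324 -0.8096; -0.8096 1.2568]
P' = Q + AᵀP(A−BK) = [9.3324 -1.8096; -1.8096 1.5068]
tr(P') = 10.8393

-0.3212 0.1314 0.5176 -0.4101


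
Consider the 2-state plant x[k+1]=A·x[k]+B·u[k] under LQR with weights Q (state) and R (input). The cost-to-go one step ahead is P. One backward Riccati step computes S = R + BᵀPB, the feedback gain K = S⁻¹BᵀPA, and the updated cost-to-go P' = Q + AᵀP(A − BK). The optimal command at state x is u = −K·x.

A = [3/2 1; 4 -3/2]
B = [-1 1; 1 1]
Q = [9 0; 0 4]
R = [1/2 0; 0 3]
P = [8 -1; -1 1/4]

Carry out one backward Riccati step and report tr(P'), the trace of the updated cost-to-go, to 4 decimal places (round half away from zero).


16.3040

BᵀP = [-9.0000 1.2500; 7.0000 -0.7500]
S = R + BᵀPB = [1/2 0; 0 3] + [10.2500 -7.7500; -7.7500 6.2500] = [10.7500 -7.7500; -7.7500 9.2500]
BᵀPA = [-8.5000 -10.8750; 7.5000 8.1250]
K = S⁻¹·BᵀPA = [-0.5206 -0.9556; 0.3746 0.0778]
A−BK = [0.6048 -0.0333; 4.1460 -0.6222]
AᵀP(A−BK) = [2.7651 0.0444; 0.0444 0.5389]
P' = Q + AᵀP(A−BK) = [11.7651 0.0444; 0.0444 4.5389]
tr(P') = 16.3040


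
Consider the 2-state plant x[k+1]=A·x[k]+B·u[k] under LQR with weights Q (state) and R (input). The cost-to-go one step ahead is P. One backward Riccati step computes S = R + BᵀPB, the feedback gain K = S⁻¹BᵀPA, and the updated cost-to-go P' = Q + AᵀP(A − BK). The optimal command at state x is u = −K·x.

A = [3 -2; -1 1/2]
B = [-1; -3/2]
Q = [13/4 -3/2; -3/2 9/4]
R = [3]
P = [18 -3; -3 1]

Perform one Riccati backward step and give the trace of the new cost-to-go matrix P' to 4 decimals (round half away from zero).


86.9211

BᵀP = [-13.5000 1.5000]
S = R + BᵀPB = [3] + [11.2500] = [14.2500]
BᵀPA = [-42.0000 27.7500]
K = S⁻¹·BᵀPA = [-2.9474 1.9474]
A−BK = [0.0526 -0.0526; -5.4211 3.4211]
AᵀP(A−BK) = [57.2105 -37.2105; -37.2105 24.2105]
P' = Q + AᵀP(A−BK) = [60.4605 -38.7105; -38.7105 26.4605]
tr(P') = 86.9211


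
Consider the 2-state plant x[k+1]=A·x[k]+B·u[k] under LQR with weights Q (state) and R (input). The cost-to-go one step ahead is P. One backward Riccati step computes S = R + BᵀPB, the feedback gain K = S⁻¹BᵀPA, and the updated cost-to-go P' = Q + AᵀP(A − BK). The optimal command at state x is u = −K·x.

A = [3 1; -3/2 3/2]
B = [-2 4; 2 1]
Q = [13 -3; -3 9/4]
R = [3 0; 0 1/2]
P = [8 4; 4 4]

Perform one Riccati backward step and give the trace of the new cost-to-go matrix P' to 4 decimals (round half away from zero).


BᵀP = [-8.0000 0.0000; 36.0000 20.0000]
S = R + BᵀPB = [3 0; 0 1/2] + [16.0000 -32.0000; -32.0000 164.0000] = [19.0000 -32.0000; -32.0000 164.5000]
BᵀPA = [-24.0000 -8.0000; 78.0000 66.0000]
K = S⁻¹·BᵀPA = [-0.6909 0.3788; 0.3398 0.4749]
A−BK = [0.2591 -0.1420; -0.4579 0.2675]
AᵀP(A−BK) = [1.9165 -0.9515; -0.9515 0.6869]
P' = Q + AᵀP(A−BK) = [14.9165 -3.9515; -3.9515 2.9369]
tr(P') = 17.8534

17.8534


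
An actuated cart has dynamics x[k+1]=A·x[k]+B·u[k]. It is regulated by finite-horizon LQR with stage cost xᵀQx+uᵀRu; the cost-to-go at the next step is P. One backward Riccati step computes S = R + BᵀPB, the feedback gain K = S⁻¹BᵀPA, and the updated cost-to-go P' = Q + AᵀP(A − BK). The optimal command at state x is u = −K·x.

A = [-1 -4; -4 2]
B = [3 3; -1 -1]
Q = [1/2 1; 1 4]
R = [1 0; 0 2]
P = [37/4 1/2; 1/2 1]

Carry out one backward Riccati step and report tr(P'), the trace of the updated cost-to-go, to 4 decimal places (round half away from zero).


BᵀP = [27.2500 0.5000; 27.2500 0.5000]
S = R + BᵀPB = [1 0; 0 2] + [81.2500 81.2500; 81.2500 81.2500] = [82.2500 81.2500; 81.2500 83.2500]
BᵀPA = [-29.2500 -108.0000; -29.2500 -108.0000]
K = S⁻¹·BᵀPA = [-0.2380 -0.8789; -0.1190 -0.4395]
A−BK = [0.0712 -0.0448; -4.3571 0.6816]
AᵀP(A−BK) = [18.8057 -2.5636; -2.5636 1.6114]
P' = Q + AᵀP(A−BK) = [19.3057 -1.5636; -1.5636 5.6114]
tr(P') = 24.9171

24.9171


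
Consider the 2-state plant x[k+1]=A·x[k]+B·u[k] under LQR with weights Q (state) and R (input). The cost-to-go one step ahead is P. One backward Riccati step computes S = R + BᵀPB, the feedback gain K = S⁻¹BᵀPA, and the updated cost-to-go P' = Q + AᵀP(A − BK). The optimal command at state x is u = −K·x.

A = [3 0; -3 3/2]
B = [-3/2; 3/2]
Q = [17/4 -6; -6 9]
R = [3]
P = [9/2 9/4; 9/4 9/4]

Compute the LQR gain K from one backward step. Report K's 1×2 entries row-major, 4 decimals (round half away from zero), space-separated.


BᵀP = [-3.3750 0.0000]
S = R + BᵀPB = [3] + [5.0625] = [8.0625]
BᵀPA = [-10.1250 0.0000]
K = S⁻¹·BᵀPA = [-1.2558 0.0000]
A−BK = [1.1163 0.0000; -1.1163 1.5000]
AᵀP(A−BK) = [7.5349 0.0000; 0.0000 5.0625]
P' = Q + AᵀP(A−BK) = [11.7849 -6.0000; -6.0000 14.0625]
tr(P') = 25.8474

-1.2558 0.0000


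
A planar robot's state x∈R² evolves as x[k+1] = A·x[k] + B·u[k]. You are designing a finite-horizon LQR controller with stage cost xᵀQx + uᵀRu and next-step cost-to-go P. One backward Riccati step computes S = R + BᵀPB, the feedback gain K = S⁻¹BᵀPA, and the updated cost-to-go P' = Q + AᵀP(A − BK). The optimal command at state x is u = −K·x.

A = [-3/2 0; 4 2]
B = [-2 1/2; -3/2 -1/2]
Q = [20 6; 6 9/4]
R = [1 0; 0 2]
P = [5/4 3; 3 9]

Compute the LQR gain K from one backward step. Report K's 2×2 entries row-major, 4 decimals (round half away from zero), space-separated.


BᵀP = [-7.0000 -19.5000; -0.8750 -3.0000]
S = R + BᵀPB = [1 0; 0 2] + [43.2500 6.2500; 6.2500 1.0625] = [44.2500 6.2500; 6.2500 3.0625]
BᵀPA = [-67.5000 -39.0000; -10.6875 -6.0000]
K = S⁻¹·BᵀPA = [-1.4507 -0.8495; -0.5292 -0.2255]
A−BK = [-4.1367 -1.5863; 1.5594 0.6130]
AᵀP(A−BK) = [7.2359 3.2483; 3.2483 1.5163]
P' = Q + AᵀP(A−BK) = [27.2359 9.2483; 9.2483 3.7663]
tr(P') = 31.0021

-1.4507 -0.8495 -0.5292 -0.2255


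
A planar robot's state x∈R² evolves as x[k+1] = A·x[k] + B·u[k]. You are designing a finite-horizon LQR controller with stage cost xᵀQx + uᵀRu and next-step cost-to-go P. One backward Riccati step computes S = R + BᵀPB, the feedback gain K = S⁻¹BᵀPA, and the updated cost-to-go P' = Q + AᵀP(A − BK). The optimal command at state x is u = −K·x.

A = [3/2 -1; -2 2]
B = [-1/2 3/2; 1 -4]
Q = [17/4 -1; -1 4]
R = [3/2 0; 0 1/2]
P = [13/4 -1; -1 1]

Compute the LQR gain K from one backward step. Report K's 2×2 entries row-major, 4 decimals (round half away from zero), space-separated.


-0.1229 0.0707 0.6448 -0.5354

BᵀP = [-2.6250 1.5000; 8.8750 -5.5000]
S = R + BᵀPB = [3/2 0; 0 1/2] + [2.8125 -9.9375; -9.9375 35.3125] = [4.3125 -9.9375; -9.9375 35.8125]
BᵀPA = [-6.9375 5.6250; 24.3125 -19.8750]
K = S⁻¹·BᵀPA = [-0.1229 0.0707; 0.6448 -0.5354]
A−BK = [0.4714 -0.1616; 0.7020 -0.2121]
AᵀP(A−BK) = [0.7837 -0.3687; -0.3687 0.2121]
P' = Q + AᵀP(A−BK) = [5.0337 -1.3687; -1.3687 4.2121]
tr(P') = 9.2458


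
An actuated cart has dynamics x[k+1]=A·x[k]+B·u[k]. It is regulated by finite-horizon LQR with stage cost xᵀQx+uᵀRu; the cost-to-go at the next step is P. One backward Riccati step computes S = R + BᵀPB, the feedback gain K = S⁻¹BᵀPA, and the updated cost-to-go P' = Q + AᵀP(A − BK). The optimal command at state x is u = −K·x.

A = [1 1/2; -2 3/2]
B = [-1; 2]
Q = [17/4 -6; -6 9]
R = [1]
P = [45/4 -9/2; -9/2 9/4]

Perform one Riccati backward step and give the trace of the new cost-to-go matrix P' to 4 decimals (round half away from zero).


15.0593

BᵀP = [-20.2500 9.0000]
S = R + BᵀPB = [1] + [38.2500] = [39.2500]
BᵀPA = [-38.2500 3.3750]
K = S⁻¹·BᵀPA = [-0.9745 0.0860]
A−BK = [0.0255 0.5860; -0.0510 1.3280]
AᵀP(A−BK) = [0.9745 -0.0860; -0.0860 0.8348]
P' = Q + AᵀP(A−BK) = [5.2245 -6.0860; -6.0860 9.8348]
tr(P') = 15.0593


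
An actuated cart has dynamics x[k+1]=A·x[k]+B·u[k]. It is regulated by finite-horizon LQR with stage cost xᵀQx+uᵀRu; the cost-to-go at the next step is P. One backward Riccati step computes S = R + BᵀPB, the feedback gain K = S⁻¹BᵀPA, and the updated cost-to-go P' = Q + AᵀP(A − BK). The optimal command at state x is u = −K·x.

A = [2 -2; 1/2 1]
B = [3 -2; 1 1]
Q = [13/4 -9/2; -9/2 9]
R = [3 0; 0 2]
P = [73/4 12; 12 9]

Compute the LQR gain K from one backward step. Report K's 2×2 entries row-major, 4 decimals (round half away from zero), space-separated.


0.5574 -0.1602 -0.1993 0.5506

BᵀP = [66.7500 45.0000; -24.5000 -15.0000]
S = R + BᵀPB = [3 0; 0 2] + [245.2500 -88.5000; -88.5000 34.0000] = [248.2500 -88.5000; -88.5000 36.0000]
BᵀPA = [156.0000 -88.5000; -56.5000 34.0000]
K = S⁻¹·BᵀPA = [0.5574 -0.1602; -0.1993 0.5506]
A−BK = [-0.0706 -0.4182; 0.1419 0.6096]
AᵀP(A−BK) = [1.0431 -0.3985; -0.3985 1.1012]
P' = Q + AᵀP(A−BK) = [4.2931 -4.8985; -4.8985 10.1012]
tr(P') = 14.3943


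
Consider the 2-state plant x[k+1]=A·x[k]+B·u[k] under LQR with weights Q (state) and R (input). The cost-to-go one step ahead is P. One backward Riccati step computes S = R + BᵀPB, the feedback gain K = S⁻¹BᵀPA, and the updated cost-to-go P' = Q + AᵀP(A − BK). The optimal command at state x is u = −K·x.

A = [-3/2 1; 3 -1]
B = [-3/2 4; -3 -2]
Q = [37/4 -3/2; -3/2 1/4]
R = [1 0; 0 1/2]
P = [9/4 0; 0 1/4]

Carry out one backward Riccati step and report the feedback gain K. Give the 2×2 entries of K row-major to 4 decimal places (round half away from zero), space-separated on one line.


-0.4444 0.0928 -0.5422 0.2830

BᵀP = [-3.3750 -0.7500; 9.0000 -0.5000]
S = R + BᵀPB = [1 0; 0 1/2] + [7.3125 -12.0000; -12.0000 37.0000] = [8.3125 -12.0000; -12.0000 37.5000]
BᵀPA = [2.8125 -2.6250; -15.0000 9.5000]
K = S⁻¹·BᵀPA = [-0.4444 0.0928; -0.5422 0.2830]
A−BK = [0.0022 0.0071; 0.5824 -0.1556]
AᵀP(A−BK) = [0.4293 -0.1406; -0.1406 0.0548]
P' = Q + AᵀP(A−BK) = [9.6793 -1.6406; -1.6406 0.3048]
tr(P') = 9.9841


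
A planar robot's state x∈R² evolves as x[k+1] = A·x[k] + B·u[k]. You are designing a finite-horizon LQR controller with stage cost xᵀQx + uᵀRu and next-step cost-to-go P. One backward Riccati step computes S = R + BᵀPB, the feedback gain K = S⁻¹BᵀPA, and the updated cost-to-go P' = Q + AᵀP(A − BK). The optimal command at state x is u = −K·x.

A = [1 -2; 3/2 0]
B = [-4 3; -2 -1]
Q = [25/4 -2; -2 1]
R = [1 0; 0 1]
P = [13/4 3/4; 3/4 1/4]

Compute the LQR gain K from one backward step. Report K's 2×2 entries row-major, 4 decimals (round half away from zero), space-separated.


BᵀP = [-14.5000 -3.5000; 9.0000 2.0000]
S = R + BᵀPB = [1 0; 0 1] + [65.0000 -40.0000; -40.0000 25.0000] = [66.0000 -40.0000; -40.0000 26.0000]
BᵀPA = [-19.7500 29.0000; 12.0000 -18.0000]
K = S⁻¹·BᵀPA = [-0.2888 0.2931; 0.0172 -0.2414]
A−BK = [-0.2069 -0.1034; 0.9397 0.3448]
AᵀP(A−BK) = [0.1519 -0.0647; -0.0647 0.1552]
P' = Q + AᵀP(A−BK) = [6.4019 -2.0647; -2.0647 1.1552]
tr(P') = 7.5571

-0.2888 0.2931 0.0172 -0.2414


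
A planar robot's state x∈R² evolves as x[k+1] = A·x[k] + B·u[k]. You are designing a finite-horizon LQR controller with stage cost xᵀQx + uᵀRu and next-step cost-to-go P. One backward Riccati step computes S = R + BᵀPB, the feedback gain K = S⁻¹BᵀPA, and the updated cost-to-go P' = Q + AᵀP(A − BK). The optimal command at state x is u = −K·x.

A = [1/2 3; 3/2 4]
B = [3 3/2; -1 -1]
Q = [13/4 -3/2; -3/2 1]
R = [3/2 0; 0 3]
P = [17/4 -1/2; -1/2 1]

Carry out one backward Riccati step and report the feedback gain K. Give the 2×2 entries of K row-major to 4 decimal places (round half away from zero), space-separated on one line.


0.1587 0.9047 -0.1818 -0.4393

BᵀP = [13.2500 -2.5000; 6.8750 -1.7500]
S = R + BᵀPB = [3/2 0; 0 3] + [42.2500 22.3750; 22.3750 12.0625] = [43.7500 22.3750; 22.3750 15.0625]
BᵀPA = [2.8750 29.7500; 0.8125 13.6250]
K = S⁻¹·BᵀPA = [0.1587 0.9047; -0.1818 -0.4393]
A−BK = [0.2966 0.9449; 1.4769 4.4654]
AᵀP(A−BK) = [2.2540 6.8810; 6.8810 21.3215]
P' = Q + AᵀP(A−BK) = [5.5040 5.3810; 5.3810 22.3215]
tr(P') = 27.8255


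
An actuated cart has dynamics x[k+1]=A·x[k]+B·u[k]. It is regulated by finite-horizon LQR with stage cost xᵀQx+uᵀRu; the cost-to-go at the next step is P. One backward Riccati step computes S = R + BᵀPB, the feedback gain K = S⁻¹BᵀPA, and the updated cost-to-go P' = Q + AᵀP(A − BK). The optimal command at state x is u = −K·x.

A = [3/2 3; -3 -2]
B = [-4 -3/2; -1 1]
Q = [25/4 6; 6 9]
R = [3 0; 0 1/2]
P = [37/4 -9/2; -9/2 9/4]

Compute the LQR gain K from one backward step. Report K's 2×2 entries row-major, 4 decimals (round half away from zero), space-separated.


BᵀP = [-32.5000 15.7500; -18.3750 9.0000]
S = R + BᵀPB = [3 0; 0 1/2] + [114.2500 64.5000; 64.5000 36.5625] = [117.2500 64.5000; 64.5000 37.0625]
BᵀPA = [-96.0000 -129.0000; -54.5625 -73.1250]
K = S⁻¹·BᵀPA = [-0.2089 -0.3480; -1.1086 -1.3673]
A−BK = [-0.9986 -0.4431; -2.1003 -0.9807]
AᵀP(A−BK) = [1.0187 1.1086; 1.1086 1.3673]
P' = Q + AᵀP(A−BK) = [7.2687 7.1086; 7.1086 10.3673]
tr(P') = 17.6360

-0.2089 -0.3480 -1.1086 -1.3673


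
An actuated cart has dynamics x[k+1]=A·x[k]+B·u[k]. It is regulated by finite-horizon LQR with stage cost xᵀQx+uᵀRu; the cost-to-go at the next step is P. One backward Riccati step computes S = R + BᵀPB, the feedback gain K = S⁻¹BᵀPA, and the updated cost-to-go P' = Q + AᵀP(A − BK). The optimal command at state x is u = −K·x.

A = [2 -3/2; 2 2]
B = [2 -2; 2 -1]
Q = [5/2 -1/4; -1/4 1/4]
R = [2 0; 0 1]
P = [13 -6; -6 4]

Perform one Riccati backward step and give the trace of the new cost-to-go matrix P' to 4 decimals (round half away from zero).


16.6333

BᵀP = [14.0000 -4.0000; -20.0000 8.0000]
S = R + BᵀPB = [2 0; 0 1] + [20.0000 -24.0000; -24.0000 32.0000] = [22.0000 -24.0000; -24.0000 33.0000]
BᵀPA = [20.0000 -29.0000; -24.0000 46.0000]
K = S⁻¹·BᵀPA = [0.5600 0.9800; -0.3200 2.1067]
A−BK = [0.2400 0.7533; 0.5600 2.1467]
AᵀP(A−BK) = [1.1200 1.9600; 1.9600 12.7633]
P' = Q + AᵀP(A−BK) = [3.6200 1.7100; 1.7100 13.0133]
tr(P') = 16.6333


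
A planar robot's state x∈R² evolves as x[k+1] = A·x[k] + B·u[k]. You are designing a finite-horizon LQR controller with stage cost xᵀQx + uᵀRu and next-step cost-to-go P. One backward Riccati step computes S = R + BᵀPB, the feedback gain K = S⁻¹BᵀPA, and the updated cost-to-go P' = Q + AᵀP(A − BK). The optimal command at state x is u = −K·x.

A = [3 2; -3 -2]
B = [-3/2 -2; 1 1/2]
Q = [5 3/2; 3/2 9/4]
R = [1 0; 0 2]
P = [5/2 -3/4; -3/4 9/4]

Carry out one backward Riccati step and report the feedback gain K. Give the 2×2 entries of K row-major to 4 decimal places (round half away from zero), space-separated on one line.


-1.7935 -1.1957 -0.3436 -0.2291

BᵀP = [-4.5000 3.3750; -5.3750 2.6250]
S = R + BᵀPB = [1 0; 0 2] + [10.1250 10.6875; 10.6875 12.0625] = [11.1250 10.6875; 10.6875 14.0625]
BᵀPA = [-23.6250 -15.7500; -24.0000 -16.0000]
K = S⁻¹·BᵀPA = [-1.7935 -1.1957; -0.3436 -0.2291]
A−BK = [-0.3775 -0.2516; -1.0347 -0.6898]
AᵀP(A−BK) = [5.6320 3.7546; 3.7546 2.5031]
P' = Q + AᵀP(A−BK) = [10.6320 5.2546; 5.2546 4.7531]
tr(P') = 15.3851


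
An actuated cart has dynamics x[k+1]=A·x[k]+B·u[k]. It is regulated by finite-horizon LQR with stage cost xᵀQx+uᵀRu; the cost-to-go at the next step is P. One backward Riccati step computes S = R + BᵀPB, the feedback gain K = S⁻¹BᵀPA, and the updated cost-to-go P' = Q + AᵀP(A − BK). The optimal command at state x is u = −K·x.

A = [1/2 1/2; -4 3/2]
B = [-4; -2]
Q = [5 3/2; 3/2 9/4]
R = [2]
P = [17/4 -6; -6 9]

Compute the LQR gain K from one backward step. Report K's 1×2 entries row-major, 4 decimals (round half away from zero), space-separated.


-2.6500 0.6500

BᵀP = [-5.0000 6.0000]
S = R + BᵀPB = [2] + [8.0000] = [10.0000]
BᵀPA = [-26.5000 6.5000]
K = S⁻¹·BᵀPA = [-2.6500 0.6500]
A−BK = [-10.1000 3.1000; -9.3000 2.8000]
AᵀP(A−BK) = [98.8375 -28.2125; -28.2125 8.0875]
P' = Q + AᵀP(A−BK) = [103.8375 -26.7125; -26.7125 10.3375]
tr(P') = 114.1750


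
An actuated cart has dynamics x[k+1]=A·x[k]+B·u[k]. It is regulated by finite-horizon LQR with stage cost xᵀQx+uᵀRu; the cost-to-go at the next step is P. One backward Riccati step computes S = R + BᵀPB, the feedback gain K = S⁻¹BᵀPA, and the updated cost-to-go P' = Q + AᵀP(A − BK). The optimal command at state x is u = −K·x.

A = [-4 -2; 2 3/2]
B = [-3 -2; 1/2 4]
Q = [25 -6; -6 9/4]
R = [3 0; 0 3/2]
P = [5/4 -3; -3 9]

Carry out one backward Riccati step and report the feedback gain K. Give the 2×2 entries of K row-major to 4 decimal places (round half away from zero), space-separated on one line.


0.4093 0.1884 0.5824 0.4022

BᵀP = [-5.2500 13.5000; -14.5000 42.0000]
S = R + BᵀPB = [3 0; 0 3/2] + [22.5000 64.5000; 64.5000 197.0000] = [25.5000 64.5000; 64.5000 198.5000]
BᵀPA = [48.0000 30.7500; 142.0000 92.0000]
K = S⁻¹·BᵀPA = [0.4093 0.1884; 0.5824 0.4022]
A−BK = [-1.6073 -0.6302; -0.5341 -0.2032]
AᵀP(A−BK) = [1.6572 0.8361; 0.8361 0.4489]
P' = Q + AᵀP(A−BK) = [26.6572 -5.1639; -5.1639 2.6989]
tr(P') = 29.3562


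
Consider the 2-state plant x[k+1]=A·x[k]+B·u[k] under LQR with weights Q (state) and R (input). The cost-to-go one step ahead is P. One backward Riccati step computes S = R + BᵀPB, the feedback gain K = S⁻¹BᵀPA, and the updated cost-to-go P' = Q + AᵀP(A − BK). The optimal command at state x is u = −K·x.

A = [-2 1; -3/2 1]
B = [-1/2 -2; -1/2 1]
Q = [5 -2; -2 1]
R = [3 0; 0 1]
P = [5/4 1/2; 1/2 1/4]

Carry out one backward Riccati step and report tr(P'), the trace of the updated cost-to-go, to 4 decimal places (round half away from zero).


BᵀP = [-0.8750 -0.3750; -2.0000 -0.7500]
S = R + BᵀPB = [3 0; 0 1] + [0.6250 1.3750; 1.3750 3.2500] = [3.6250 1.3750; 1.3750 4.2500]
BᵀPA = [2.3125 -1.2500; 5.1250 -2.7500]
K = S⁻¹·BᵀPA = [0.2058 -0.1133; 1.1393 -0.6104]
A−BK = [0.3815 -0.2775; -2.5364 1.5538]
AᵀP(A−BK) = [2.2477 -1.2347; -1.2347 0.6798]
P' = Q + AᵀP(A−BK) = [7.2477 -3.2347; -3.2347 1.6798]
tr(P') = 8.9275

8.9275


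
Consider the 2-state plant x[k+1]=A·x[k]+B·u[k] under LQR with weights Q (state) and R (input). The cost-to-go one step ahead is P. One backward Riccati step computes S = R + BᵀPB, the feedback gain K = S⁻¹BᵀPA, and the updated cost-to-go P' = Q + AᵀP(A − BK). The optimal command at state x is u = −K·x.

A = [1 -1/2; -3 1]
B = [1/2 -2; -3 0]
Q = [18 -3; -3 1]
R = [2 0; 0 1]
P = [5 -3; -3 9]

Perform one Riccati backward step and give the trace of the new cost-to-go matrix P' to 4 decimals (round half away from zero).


21.2610

BᵀP = [11.5000 -28.5000; -10.0000 6.0000]
S = R + BᵀPB = [2 0; 0 1] + [91.2500 -23.0000; -23.0000 20.0000] = [93.2500 -23.0000; -23.0000 21.0000]
BᵀPA = [97.0000 -34.2500; -28.0000 11.0000]
K = S⁻¹·BᵀPA = [0.9746 -0.3262; -0.2659 0.1665]
A−BK = [-0.0191 -0.0038; -0.0761 0.0213]
AᵀP(A−BK) = [2.0157 -0.6941; -0.6941 0.2452]
P' = Q + AᵀP(A−BK) = [20.0157 -3.6941; -3.6941 1.2452]
tr(P') = 21.2610


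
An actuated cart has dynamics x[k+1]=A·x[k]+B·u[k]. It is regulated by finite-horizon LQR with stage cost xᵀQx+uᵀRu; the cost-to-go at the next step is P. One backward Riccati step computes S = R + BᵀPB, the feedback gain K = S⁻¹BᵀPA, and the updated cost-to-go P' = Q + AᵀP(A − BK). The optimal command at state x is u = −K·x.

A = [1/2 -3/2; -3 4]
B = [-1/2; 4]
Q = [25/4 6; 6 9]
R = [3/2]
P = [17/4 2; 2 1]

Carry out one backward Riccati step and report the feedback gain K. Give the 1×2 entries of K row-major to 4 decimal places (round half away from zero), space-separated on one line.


-0.5740 0.3018

BᵀP = [5.8750 3.0000]
S = R + BᵀPB = [3/2] + [9.0625] = [10.5625]
BᵀPA = [-6.0625 3.1875]
K = S⁻¹·BᵀPA = [-0.5740 0.3018]
A−BK = [0.2130 -1.3491; -0.7041 2.7929]
AᵀP(A−BK) = [0.5828 -0.3580; -0.3580 0.6006]
P' = Q + AᵀP(A−BK) = [6.8328 5.6420; 5.6420 9.6006]
tr(P') = 16.4334


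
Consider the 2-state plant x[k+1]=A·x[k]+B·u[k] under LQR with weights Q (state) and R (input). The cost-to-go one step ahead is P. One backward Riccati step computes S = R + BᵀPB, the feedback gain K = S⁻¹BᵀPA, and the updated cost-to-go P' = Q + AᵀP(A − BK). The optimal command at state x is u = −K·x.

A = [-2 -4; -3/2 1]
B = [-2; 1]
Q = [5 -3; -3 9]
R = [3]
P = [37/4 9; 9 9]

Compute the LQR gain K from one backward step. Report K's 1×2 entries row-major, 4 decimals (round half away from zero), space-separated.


BᵀP = [-9.5000 -9.0000]
S = R + BᵀPB = [3] + [10.0000] = [13.0000]
BᵀPA = [32.5000 29.0000]
K = S⁻¹·BᵀPA = [2.5000 2.2308]
A−BK = [3.0000 0.4615; -4.0000 -1.2308]
AᵀP(A−BK) = [30.0000 24.0000; 24.0000 20.3077]
P' = Q + AᵀP(A−BK) = [35.0000 21.0000; 21.0000 29.3077]
tr(P') = 64.3077

2.5000 2.2308


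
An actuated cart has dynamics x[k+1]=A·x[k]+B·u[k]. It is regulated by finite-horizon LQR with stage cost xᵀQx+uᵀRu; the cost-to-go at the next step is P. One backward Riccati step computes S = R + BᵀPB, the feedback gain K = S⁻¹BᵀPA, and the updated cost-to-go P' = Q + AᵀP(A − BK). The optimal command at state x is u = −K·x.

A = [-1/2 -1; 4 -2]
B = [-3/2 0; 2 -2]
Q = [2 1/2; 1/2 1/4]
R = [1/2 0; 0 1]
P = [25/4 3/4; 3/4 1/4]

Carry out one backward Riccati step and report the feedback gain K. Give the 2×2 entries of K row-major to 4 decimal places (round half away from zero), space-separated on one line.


BᵀP = [-7.8750 -0.6250; -1.5000 -0.5000]
S = R + BᵀPB = [1/2 0; 0 1] + [10.5625 1.2500; 1.2500 1.0000] = [11.0625 1.2500; 1.2500 2.0000]
BᵀPA = [1.4375 9.1250; -1.2500 2.5000]
K = S⁻¹·BᵀPA = [0.2158 0.7356; -0.7599 0.7903]
A−BK = [-0.1763 0.1033; 2.0486 -1.8906]
AᵀP(A−BK) = [1.3024 -1.1945; -1.1945 1.5623]
P' = Q + AᵀP(A−BK) = [3.3024 -0.6945; -0.6945 1.8123]
tr(P') = 5.1147

0.2158 0.7356 -0.7599 0.7903


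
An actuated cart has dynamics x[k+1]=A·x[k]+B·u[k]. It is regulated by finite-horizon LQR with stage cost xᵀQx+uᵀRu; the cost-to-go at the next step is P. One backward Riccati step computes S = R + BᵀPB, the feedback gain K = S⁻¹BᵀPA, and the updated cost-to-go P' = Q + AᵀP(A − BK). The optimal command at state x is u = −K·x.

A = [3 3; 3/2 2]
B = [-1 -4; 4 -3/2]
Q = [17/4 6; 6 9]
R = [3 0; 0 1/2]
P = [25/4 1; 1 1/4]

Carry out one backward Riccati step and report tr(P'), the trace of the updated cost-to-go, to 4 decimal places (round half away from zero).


BᵀP = [-2.2500 0.0000; -26.5000 -4.3750]
S = R + BᵀPB = [3 0; 0 1/2] + [2.2500 9.0000; 9.0000 112.5625] = [5.2500 9.0000; 9.0000 113.0625]
BᵀPA = [-6.7500 -6.7500; -86.0625 -88.2500]
K = S⁻¹·BᵀPA = [0.0222 0.0606; -0.7630 -0.7854]
A−BK = [-0.0296 -0.0808; 0.2667 0.5794]
AᵀP(A−BK) = [0.3000 0.3185; 0.3185 0.3505]
P' = Q + AᵀP(A−BK) = [4.5500 6.3185; 6.3185 9.3505]
tr(P') = 13.9005

13.9005


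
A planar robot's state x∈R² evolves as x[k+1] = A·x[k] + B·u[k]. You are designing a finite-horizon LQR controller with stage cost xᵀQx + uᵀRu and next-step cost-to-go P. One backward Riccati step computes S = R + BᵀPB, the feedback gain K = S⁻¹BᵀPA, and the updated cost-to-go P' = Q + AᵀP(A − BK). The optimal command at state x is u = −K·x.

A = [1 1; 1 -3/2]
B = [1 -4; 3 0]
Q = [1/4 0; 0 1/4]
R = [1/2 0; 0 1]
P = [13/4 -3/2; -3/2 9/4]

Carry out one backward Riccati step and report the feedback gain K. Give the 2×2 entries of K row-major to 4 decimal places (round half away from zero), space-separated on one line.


BᵀP = [-1.2500 5.2500; -13.0000 6.0000]
S = R + BᵀPB = [1/2 0; 0 1] + [14.5000 5.0000; 5.0000 52.0000] = [15.0000 5.0000; 5.0000 53.0000]
BᵀPA = [4.0000 -9.1250; -7.0000 -22.0000]
K = S⁻¹·BᵀPA = [0.3208 -0.4852; -0.1623 -0.3693]
A−BK = [0.0299 0.0080; 0.0377 -0.0443]
AᵀP(A−BK) = [0.0805 -0.0193; -0.0193 0.2598]
P' = Q + AᵀP(A−BK) = [0.3305 -0.0193; -0.0193 0.5098]
tr(P') = 0.8403

0.3208 -0.4852 -0.1623 -0.3693


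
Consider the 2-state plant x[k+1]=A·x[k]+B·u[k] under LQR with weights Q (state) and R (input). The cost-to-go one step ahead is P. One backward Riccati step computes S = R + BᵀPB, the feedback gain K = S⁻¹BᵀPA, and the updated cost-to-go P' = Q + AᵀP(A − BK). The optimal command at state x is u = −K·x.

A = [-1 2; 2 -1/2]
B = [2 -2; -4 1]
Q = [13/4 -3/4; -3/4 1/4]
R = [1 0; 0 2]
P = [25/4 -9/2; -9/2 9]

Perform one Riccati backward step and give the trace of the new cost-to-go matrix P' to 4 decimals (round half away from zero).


BᵀP = [30.5000 -45.0000; -17.0000 18.0000]
S = R + BᵀPB = [1 0; 0 2] + [241.0000 -106.0000; -106.0000 52.0000] = [242.0000 -106.0000; -106.0000 54.0000]
BᵀPA = [-120.5000 83.5000; 53.0000 -43.0000]
K = S⁻¹·BᵀPA = [-0.4853 -0.0267; 0.0289 -0.8488]
A−BK = [0.0284 0.3559; 0.0300 0.2418]
AᵀP(A−BK) = [0.2426 0.0134; 0.0134 1.9850]
P' = Q + AᵀP(A−BK) = [3.4926 -0.7366; -0.7366 2.2350]
tr(P') = 5.7276

5.7276


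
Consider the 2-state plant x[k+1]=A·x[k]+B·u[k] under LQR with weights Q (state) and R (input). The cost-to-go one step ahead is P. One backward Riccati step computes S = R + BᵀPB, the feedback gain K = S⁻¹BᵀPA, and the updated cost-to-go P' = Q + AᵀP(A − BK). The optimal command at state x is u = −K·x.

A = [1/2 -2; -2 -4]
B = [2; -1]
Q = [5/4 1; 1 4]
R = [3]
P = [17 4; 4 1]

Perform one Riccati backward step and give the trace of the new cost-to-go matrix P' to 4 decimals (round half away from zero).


15.1964

BᵀP = [30.0000 7.0000]
S = R + BᵀPB = [3] + [53.0000] = [56.0000]
BᵀPA = [1.0000 -88.0000]
K = S⁻¹·BᵀPA = [0.0179 -1.5714]
A−BK = [0.4643 1.1429; -1.9821 -5.5714]
AᵀP(A−BK) = [0.2321 0.5714; 0.5714 9.7143]
P' = Q + AᵀP(A−BK) = [1.4821 1.5714; 1.5714 13.7143]
tr(P') = 15.1964


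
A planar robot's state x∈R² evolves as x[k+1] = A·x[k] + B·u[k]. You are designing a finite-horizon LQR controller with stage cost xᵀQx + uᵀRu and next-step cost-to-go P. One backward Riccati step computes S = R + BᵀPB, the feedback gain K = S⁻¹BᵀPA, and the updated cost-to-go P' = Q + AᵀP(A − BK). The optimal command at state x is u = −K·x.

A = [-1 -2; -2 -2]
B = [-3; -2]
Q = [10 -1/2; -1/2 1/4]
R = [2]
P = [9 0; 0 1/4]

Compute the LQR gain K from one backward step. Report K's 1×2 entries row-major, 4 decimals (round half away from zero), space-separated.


0.3333 0.6548

BᵀP = [-27.0000 -0.5000]
S = R + BᵀPB = [2] + [82.0000] = [84.0000]
BᵀPA = [28.0000 55.0000]
K = S⁻¹·BᵀPA = [0.3333 0.6548]
A−BK = [0.0000 -0.0357; -1.3333 -0.6905]
AᵀP(A−BK) = [0.6667 0.6667; 0.6667 0.9881]
P' = Q + AᵀP(A−BK) = [10.6667 0.1667; 0.1667 1.2381]
tr(P') = 11.9048


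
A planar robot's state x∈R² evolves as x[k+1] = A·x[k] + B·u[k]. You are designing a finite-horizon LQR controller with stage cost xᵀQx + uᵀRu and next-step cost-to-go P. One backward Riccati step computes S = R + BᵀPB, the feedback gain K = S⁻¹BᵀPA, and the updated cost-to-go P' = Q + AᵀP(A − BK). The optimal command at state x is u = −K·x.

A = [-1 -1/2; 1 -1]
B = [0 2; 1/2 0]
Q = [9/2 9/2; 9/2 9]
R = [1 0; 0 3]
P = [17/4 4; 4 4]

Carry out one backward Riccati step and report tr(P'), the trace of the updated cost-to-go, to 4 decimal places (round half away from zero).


BᵀP = [2.0000 2.0000; 8.5000 8.0000]
S = R + BᵀPB = [1 0; 0 3] + [1.0000 4.0000; 4.0000 17.0000] = [2.0000 4.0000; 4.0000 20.0000]
BᵀPA = [0.0000 -3.0000; -0.5000 -12.2500]
K = S⁻¹·BᵀPA = [0.0833 -0.4583; -0.0417 -0.5208]
A−BK = [-0.9167 0.5417; 0.9583 -0.7708]
AᵀP(A−BK) = [0.2292 -0.1354; -0.1354 1.3073]
P' = Q + AᵀP(A−BK) = [4.7292 4.3646; 4.3646 10.3073]
tr(P') = 15.0365

15.0365


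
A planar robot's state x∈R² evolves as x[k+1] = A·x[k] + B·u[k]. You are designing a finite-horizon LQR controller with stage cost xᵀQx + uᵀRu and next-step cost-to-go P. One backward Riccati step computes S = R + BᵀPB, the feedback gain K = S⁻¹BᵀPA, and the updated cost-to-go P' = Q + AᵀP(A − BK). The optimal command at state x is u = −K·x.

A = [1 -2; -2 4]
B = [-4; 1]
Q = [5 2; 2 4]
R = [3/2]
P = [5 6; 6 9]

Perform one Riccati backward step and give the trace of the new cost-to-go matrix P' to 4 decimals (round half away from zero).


BᵀP = [-14.0000 -15.0000]
S = R + BᵀPB = [3/2] + [41.0000] = [42.5000]
BᵀPA = [16.0000 -32.0000]
K = S⁻¹·BᵀPA = [0.3765 -0.7529]
A−BK = [2.5059 -5.0118; -2.3765 4.7529]
AᵀP(A−BK) = [10.9765 -21.9529; -21.9529 43.9059]
P' = Q + AᵀP(A−BK) = [15.9765 -19.9529; -19.9529 47.9059]
tr(P') = 63.8824

63.8824


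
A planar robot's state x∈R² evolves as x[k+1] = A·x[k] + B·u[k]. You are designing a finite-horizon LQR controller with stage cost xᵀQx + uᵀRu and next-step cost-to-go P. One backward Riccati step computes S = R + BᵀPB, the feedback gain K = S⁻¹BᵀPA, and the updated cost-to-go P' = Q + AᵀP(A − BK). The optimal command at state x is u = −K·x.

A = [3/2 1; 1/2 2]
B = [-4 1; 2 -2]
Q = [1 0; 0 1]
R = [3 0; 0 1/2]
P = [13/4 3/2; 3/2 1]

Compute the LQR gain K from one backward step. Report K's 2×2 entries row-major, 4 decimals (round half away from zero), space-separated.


-0.5153 -0.5764 -0.5175 -1.0873

BᵀP = [-10.0000 -4.0000; 0.2500 -0.5000]
S = R + BᵀPB = [3 0; 0 1/2] + [32.0000 -2.0000; -2.0000 1.2500] = [35.0000 -2.0000; -2.0000 1.7500]
BᵀPA = [-17.0000 -18.0000; 0.1250 -0.7500]
K = S⁻¹·BᵀPA = [-0.5153 -0.5764; -0.5175 -1.0873]
A−BK = [-0.0437 -0.2183; 0.4956 0.9782]
AᵀP(A−BK) = [1.1174 1.4618; 1.4618 2.0590]
P' = Q + AᵀP(A−BK) = [2.1174 1.4618; 1.4618 3.0590]
tr(P') = 5.1763


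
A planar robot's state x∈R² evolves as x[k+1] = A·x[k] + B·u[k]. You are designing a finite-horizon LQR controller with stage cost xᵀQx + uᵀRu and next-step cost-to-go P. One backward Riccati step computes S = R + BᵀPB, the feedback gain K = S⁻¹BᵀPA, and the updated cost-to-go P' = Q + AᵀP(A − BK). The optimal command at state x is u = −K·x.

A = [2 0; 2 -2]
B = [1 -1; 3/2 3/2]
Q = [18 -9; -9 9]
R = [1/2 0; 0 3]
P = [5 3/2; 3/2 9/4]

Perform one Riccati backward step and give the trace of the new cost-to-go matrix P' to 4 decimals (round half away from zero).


29.6402

BᵀP = [7.2500 4.8750; -2.7500 1.8750]
S = R + BᵀPB = [1/2 0; 0 3] + [14.5625 0.0625; 0.0625 5.5625] = [15.0625 0.0625; 0.0625 8.5625]
BᵀPA = [24.2500 -9.7500; -1.7500 -3.7500]
K = S⁻¹·BᵀPA = [1.6109 -0.6455; -0.2161 -0.4332]
A−BK = [0.1730 0.2123; -0.0921 -0.3819]
AᵀP(A−BK) = [1.5585 -0.1047; -0.1047 1.0817]
P' = Q + AᵀP(A−BK) = [19.5585 -9.1047; -9.1047 10.0817]
tr(P') = 29.6402


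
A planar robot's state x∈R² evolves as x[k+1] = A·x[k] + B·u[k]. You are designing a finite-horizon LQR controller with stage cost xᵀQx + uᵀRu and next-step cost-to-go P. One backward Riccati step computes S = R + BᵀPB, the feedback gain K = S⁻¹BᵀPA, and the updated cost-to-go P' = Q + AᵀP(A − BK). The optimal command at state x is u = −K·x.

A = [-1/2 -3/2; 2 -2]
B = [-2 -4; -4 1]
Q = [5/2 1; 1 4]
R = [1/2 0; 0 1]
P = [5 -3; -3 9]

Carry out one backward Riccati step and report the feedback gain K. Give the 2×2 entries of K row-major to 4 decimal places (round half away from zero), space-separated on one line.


-0.4157 0.5249 0.3307 0.1092

BᵀP = [2.0000 -30.0000; -23.0000 21.0000]
S = R + BᵀPB = [1/2 0; 0 1] + [116.0000 -38.0000; -38.0000 113.0000] = [116.5000 -38.0000; -38.0000 114.0000]
BᵀPA = [-61.0000 57.0000; 53.5000 -7.5000]
K = S⁻¹·BᵀPA = [-0.4157 0.5249; 0.3307 0.1092]
A−BK = [-0.0086 -0.0136; 0.0064 -0.0097]
AᵀP(A−BK) = [0.1969 -0.0730; -0.0730 0.1506]
P' = Q + AᵀP(A−BK) = [2.6969 0.9270; 0.9270 4.1506]
tr(P') = 6.8475


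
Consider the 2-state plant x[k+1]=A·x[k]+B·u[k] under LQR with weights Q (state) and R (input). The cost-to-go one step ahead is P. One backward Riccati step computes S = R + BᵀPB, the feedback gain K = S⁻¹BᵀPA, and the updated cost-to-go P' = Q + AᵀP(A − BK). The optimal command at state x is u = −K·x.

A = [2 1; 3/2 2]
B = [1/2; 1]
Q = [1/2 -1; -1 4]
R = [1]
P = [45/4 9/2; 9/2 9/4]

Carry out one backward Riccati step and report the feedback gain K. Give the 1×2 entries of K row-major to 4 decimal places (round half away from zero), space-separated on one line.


2.5562 1.8107

BᵀP = [10.1250 4.5000]
S = R + BᵀPB = [1] + [9.5625] = [10.5625]
BᵀPA = [27.0000 19.1250]
K = S⁻¹·BᵀPA = [2.5562 1.8107]
A−BK = [0.7219 0.0947; -1.0562 0.1893]
AᵀP(A−BK) = [8.0447 5.1124; 5.1124 3.6213]
P' = Q + AᵀP(A−BK) = [8.5447 4.1124; 4.1124 7.6213]
tr(P') = 16.1661


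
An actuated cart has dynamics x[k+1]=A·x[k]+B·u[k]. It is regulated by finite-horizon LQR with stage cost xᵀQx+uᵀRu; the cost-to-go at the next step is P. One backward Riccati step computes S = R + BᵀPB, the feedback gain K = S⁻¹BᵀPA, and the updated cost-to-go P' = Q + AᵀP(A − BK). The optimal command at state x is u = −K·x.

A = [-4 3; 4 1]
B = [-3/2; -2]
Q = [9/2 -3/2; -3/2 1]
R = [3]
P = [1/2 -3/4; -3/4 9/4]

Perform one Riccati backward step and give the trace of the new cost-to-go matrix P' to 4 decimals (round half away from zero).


BᵀP = [0.7500 -3.3750]
S = R + BᵀPB = [3] + [5.6250] = [8.6250]
BᵀPA = [-16.5000 -1.1250]
K = S⁻¹·BᵀPA = [-1.9130 -0.1304]
A−BK = [-6.8696 2.8043; 0.1739 0.7391]
AᵀP(A−BK) = [36.4348 -5.1522; -5.1522 2.1033]
P' = Q + AᵀP(A−BK) = [40.9348 -6.6522; -6.6522 3.1033]
tr(P') = 44.0380

44.0380


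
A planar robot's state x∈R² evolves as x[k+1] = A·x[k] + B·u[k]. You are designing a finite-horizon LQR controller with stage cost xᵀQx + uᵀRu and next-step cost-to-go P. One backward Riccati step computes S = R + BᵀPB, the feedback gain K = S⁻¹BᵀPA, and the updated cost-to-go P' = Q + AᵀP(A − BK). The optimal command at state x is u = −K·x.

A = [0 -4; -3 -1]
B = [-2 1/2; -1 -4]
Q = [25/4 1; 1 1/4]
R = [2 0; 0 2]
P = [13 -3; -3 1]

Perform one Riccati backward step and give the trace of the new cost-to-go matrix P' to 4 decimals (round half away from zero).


BᵀP = [-23.0000 5.0000; 18.5000 -5.5000]
S = R + BᵀPB = [2 0; 0 2] + [41.0000 -31.5000; -31.5000 31.2500] = [43.0000 -31.5000; -31.5000 33.2500]
BᵀPA = [-15.0000 87.0000; 16.5000 -68.5000]
K = S⁻¹·BᵀPA = [0.0480 1.6800; 0.5417 -0.4686]
A−BK = [-0.1749 -0.4057; -0.7851 -1.1943]
AᵀP(A−BK) = [0.7817 -0.0686; -0.0686 6.7429]
P' = Q + AᵀP(A−BK) = [7.0317 0.9314; 0.9314 6.9929]
tr(P') = 14.0246

14.0246


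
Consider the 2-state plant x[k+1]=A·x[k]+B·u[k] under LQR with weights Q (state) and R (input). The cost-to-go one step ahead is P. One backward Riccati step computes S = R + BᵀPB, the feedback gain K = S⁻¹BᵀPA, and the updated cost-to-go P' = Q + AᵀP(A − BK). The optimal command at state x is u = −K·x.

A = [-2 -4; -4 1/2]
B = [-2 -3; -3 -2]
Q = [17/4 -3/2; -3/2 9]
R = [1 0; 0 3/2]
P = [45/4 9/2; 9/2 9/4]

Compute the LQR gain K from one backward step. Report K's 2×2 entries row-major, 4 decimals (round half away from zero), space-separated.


0.8595 -0.0770 0.2268 1.0422

BᵀP = [-36.0000 -15.7500; -42.7500 -18.0000]
S = R + BᵀPB = [1 0; 0 3/2] + [119.2500 139.5000; 139.5000 164.2500] = [120.2500 139.5000; 139.5000 165.7500]
BᵀPA = [135.0000 136.1250; 157.5000 162.0000]
K = S⁻¹·BᵀPA = [0.8595 -0.0770; 0.2268 1.0422]
A−BK = [0.3995 -1.0275; -0.9678 2.3534]
AᵀP(A−BK) = [1.2392 -0.7485; -0.7485 4.2108]
P' = Q + AᵀP(A−BK) = [5.4892 -2.2485; -2.2485 13.2108]
tr(P') = 18.7000


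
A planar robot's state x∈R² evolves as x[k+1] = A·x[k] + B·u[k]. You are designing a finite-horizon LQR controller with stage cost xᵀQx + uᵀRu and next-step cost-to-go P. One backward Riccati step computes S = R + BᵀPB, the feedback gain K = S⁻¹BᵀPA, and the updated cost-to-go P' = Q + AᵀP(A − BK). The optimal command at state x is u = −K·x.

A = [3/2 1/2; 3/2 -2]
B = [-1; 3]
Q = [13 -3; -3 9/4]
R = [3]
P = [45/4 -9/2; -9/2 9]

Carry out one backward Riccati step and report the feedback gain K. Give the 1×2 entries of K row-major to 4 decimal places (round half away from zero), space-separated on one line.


BᵀP = [-24.7500 31.5000]
S = R + BᵀPB = [3] + [119.2500] = [122.2500]
BᵀPA = [10.1250 -75.3750]
K = S⁻¹·BᵀPA = [0.0828 -0.6166]
A−BK = [1.5828 -0.1166; 1.2515 -0.1503]
AᵀP(A−BK) = [24.4739 -2.1948; -2.1948 1.3390]
P' = Q + AᵀP(A−BK) = [37.4739 -5.1948; -5.1948 3.5890]
tr(P') = 41.0629

0.0828 -0.6166
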